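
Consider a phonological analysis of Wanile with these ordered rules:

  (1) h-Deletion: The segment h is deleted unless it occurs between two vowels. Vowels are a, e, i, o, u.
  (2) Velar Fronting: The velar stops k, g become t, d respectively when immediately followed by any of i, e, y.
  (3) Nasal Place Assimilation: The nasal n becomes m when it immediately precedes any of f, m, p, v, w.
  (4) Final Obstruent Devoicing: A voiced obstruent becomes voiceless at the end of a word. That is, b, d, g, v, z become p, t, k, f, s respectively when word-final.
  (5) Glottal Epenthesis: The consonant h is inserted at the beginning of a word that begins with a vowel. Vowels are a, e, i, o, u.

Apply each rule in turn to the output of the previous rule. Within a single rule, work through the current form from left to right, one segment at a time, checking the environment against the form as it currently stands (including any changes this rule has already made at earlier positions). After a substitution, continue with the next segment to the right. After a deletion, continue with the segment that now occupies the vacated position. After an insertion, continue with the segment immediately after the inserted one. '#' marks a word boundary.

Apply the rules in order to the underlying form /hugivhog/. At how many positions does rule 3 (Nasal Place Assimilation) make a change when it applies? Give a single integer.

(1) h-Deletion: [hugivhog] → [ugivog]
(2) Velar Fronting: [ugivog] → [udivog]
(3) Nasal Place Assimilation: no change — [udivog]
(4) Final Obstruent Devoicing: [udivog] → [udivok]
(5) Glottal Epenthesis: [udivok] → [hudivok]
Rule 3 changed 0 position(s).

0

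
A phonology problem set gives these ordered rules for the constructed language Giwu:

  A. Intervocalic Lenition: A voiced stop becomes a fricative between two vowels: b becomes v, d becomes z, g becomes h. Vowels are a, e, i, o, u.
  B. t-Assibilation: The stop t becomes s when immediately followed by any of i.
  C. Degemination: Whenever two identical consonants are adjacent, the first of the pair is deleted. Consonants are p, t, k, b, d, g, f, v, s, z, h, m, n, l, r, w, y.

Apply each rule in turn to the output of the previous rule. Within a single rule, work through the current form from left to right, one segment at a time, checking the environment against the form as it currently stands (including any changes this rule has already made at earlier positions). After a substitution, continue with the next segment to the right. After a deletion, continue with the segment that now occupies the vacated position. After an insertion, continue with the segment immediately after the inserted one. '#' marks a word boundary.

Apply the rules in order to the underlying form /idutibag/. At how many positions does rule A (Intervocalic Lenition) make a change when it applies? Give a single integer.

A Intervocalic Lenition: [idutibag] → [izutivag]
B t-Assibilation: [izutivag] → [izusivag]
C Degemination: no change — [izusivag]
Rule A changed 2 position(s).

2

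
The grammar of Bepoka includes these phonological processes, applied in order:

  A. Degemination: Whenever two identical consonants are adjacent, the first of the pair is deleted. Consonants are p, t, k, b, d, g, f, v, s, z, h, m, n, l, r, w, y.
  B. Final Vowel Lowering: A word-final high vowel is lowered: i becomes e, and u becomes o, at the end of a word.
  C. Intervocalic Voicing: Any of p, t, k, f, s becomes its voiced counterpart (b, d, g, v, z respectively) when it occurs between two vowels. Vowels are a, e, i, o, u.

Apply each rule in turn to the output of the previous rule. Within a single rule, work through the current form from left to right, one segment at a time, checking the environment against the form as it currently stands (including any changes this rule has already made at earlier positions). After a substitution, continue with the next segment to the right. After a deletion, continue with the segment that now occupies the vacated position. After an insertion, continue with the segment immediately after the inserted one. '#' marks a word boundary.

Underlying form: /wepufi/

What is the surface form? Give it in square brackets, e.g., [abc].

[webuve]

A Degemination: no change — [wepufi]
B Final Vowel Lowering: [wepufi] → [wepufe]
C Intervocalic Voicing: [wepufe] → [webuve]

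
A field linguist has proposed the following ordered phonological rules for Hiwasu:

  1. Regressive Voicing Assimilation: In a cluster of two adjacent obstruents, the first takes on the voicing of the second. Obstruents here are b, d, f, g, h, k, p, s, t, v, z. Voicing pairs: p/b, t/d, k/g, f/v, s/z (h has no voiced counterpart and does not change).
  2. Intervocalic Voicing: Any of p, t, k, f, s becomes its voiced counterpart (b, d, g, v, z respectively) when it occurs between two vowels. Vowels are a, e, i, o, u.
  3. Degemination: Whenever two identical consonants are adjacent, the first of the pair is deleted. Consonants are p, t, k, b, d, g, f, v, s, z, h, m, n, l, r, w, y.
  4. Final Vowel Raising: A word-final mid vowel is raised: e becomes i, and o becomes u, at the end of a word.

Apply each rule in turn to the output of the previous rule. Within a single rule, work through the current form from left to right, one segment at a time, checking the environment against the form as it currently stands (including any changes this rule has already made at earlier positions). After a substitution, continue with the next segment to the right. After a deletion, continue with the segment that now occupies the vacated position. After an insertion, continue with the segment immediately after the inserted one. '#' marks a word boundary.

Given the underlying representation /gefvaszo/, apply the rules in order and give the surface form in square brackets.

1 Regressive Voicing Assimilation: [gefvaszo] → [gevvazzo]
2 Intervocalic Voicing: no change — [gevvazzo]
3 Degemination: [gevvazzo] → [gevazo]
4 Final Vowel Raising: [gevazo] → [gevazu]

[gevazu]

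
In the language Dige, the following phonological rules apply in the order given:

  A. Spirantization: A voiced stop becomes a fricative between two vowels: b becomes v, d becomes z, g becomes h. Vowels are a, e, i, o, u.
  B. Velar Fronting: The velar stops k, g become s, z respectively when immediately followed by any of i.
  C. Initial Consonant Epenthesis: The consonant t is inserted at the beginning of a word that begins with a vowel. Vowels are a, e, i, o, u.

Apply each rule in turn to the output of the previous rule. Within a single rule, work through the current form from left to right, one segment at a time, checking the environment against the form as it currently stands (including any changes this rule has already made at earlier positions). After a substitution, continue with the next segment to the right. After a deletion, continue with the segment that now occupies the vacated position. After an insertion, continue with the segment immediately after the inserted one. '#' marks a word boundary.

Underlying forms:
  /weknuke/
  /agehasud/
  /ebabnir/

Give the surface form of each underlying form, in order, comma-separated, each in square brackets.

[weknuke], [tahehasud], [tevabnir]

/weknuke/:
  A Spirantization: no change — [weknuke]
  B Velar Fronting: no change — [weknuke]
  C Initial Consonant Epenthesis: no change — [weknuke]
/agehasud/:
  A Spirantization: [agehasud] → [ahehasud]
  B Velar Fronting: no change — [ahehasud]
  C Initial Consonant Epenthesis: [ahehasud] → [tahehasud]
/ebabnir/:
  A Spirantization: [ebabnir] → [evabnir]
  B Velar Fronting: no change — [evabnir]
  C Initial Consonant Epenthesis: [evabnir] → [tevabnir]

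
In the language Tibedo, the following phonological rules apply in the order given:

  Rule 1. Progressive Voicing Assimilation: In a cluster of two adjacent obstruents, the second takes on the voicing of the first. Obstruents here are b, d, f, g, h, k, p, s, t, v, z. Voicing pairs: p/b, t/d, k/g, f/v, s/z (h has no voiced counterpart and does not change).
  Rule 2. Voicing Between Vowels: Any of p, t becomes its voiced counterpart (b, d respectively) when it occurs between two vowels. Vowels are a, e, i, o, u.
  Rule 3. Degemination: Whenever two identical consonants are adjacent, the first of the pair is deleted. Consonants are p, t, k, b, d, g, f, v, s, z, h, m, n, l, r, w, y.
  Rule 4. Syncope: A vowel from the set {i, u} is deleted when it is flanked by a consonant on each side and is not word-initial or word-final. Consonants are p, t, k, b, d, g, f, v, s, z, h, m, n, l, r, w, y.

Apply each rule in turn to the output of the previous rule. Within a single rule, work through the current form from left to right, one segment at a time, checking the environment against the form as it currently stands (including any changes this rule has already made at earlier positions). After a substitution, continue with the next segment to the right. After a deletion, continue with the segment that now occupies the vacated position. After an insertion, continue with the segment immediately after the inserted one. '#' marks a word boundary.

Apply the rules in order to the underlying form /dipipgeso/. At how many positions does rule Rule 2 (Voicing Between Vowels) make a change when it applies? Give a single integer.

Rule 1 Progressive Voicing Assimilation: [dipipgeso] → [dipipkeso]
Rule 2 Voicing Between Vowels: [dipipkeso] → [dibipkeso]
Rule 3 Degemination: no change — [dibipkeso]
Rule 4 Syncope: [dibipkeso] → [dbpkeso]
Rule Rule 2 changed 1 position(s).

1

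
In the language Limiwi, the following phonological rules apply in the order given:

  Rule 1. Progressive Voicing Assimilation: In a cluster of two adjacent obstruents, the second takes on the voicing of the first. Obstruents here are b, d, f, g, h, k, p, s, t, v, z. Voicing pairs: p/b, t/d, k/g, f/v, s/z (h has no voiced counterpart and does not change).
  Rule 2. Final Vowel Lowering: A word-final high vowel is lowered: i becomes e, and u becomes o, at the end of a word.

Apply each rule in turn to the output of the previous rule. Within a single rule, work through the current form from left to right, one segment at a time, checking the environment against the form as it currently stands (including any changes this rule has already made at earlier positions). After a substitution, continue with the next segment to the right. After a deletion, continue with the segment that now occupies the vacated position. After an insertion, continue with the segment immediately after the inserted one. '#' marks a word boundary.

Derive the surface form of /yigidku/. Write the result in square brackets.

Rule 1 Progressive Voicing Assimilation: [yigidku] → [yigidgu]
Rule 2 Final Vowel Lowering: [yigidgu] → [yigidgo]

[yigidgo]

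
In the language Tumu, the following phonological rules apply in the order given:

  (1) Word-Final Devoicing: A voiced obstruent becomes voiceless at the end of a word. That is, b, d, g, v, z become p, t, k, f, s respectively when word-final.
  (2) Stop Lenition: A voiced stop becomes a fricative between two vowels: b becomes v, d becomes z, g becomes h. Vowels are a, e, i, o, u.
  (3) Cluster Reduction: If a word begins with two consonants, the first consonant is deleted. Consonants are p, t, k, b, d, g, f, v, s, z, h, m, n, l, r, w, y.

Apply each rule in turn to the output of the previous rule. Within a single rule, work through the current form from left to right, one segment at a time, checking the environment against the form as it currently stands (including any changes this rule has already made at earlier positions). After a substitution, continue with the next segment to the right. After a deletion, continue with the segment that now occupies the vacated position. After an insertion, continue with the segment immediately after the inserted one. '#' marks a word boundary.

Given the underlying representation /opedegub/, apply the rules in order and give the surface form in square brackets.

(1) Word-Final Devoicing: [opedegub] → [opedegup]
(2) Stop Lenition: [opedegup] → [opezehup]
(3) Cluster Reduction: no change — [opezehup]

[opezehup]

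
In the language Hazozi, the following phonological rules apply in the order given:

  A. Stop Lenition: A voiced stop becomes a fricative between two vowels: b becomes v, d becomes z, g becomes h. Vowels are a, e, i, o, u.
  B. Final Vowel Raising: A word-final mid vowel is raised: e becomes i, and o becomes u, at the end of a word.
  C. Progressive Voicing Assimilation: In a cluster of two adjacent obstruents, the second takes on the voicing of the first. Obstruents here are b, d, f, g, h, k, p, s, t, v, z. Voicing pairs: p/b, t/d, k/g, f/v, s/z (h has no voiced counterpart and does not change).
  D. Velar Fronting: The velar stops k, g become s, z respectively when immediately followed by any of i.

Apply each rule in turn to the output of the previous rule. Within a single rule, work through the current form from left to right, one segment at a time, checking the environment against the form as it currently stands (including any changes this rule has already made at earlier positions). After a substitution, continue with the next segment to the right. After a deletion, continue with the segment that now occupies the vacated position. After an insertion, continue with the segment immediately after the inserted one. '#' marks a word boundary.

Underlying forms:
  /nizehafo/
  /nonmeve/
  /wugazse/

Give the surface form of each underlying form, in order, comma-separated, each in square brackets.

/nizehafo/:
  A Stop Lenition: no change — [nizehafo]
  B Final Vowel Raising: [nizehafo] → [nizehafu]
  C Progressive Voicing Assimilation: no change — [nizehafu]
  D Velar Fronting: no change — [nizehafu]
/nonmeve/:
  A Stop Lenition: no change — [nonmeve]
  B Final Vowel Raising: [nonmeve] → [nonmevi]
  C Progressive Voicing Assimilation: no change — [nonmevi]
  D Velar Fronting: no change — [nonmevi]
/wugazse/:
  A Stop Lenition: [wugazse] → [wuhazse]
  B Final Vowel Raising: [wuhazse] → [wuhazsi]
  C Progressive Voicing Assimilation: [wuhazsi] → [wuhazzi]
  D Velar Fronting: no change — [wuhazzi]

[nizehafu], [nonmevi], [wuhazzi]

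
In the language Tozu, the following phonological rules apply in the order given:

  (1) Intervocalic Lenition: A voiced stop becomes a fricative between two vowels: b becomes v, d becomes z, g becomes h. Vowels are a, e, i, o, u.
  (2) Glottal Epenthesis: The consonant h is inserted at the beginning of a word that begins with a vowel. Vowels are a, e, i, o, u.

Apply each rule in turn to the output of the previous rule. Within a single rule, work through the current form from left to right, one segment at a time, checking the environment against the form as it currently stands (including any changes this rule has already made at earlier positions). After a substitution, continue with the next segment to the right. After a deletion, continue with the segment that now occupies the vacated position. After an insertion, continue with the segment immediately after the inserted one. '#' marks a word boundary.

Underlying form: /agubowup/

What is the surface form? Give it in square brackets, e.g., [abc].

[hahuvowup]

(1) Intervocalic Lenition: [agubowup] → [ahuvowup]
(2) Glottal Epenthesis: [ahuvowup] → [hahuvowup]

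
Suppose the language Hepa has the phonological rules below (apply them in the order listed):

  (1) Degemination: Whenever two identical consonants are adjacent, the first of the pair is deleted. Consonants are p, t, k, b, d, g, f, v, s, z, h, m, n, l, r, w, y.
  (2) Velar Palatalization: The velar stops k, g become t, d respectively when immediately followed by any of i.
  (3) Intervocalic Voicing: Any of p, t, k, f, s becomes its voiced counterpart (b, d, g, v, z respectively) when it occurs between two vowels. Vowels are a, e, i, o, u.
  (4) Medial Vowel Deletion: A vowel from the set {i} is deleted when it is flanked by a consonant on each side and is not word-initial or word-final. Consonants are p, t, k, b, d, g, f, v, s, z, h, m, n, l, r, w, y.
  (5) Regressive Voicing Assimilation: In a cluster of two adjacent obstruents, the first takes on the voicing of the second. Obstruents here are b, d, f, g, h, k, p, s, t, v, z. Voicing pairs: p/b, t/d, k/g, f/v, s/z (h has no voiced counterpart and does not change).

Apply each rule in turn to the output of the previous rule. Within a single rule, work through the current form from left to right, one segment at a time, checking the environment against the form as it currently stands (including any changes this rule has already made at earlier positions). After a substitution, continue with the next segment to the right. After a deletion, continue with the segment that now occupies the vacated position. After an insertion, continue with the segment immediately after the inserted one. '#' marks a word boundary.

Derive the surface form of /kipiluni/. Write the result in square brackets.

[dbluni]

(1) Degemination: no change — [kipiluni]
(2) Velar Palatalization: [kipiluni] → [tipiluni]
(3) Intervocalic Voicing: [tipiluni] → [tibiluni]
(4) Medial Vowel Deletion: [tibiluni] → [tbluni]
(5) Regressive Voicing Assimilation: [tbluni] → [dbluni]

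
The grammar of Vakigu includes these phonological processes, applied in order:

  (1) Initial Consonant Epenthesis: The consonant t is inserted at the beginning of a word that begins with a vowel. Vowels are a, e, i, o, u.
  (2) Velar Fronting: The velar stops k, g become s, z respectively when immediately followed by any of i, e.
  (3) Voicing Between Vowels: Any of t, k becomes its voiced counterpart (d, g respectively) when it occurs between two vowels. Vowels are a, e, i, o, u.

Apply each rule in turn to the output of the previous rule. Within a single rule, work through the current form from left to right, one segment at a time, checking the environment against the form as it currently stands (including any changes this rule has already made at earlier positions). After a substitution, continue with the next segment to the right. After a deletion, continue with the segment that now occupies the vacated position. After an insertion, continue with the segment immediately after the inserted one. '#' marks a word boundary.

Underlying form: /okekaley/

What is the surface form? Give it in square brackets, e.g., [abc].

[tosegaley]

(1) Initial Consonant Epenthesis: [okekaley] → [tokekaley]
(2) Velar Fronting: [tokekaley] → [tosekaley]
(3) Voicing Between Vowels: [tosekaley] → [tosegaley]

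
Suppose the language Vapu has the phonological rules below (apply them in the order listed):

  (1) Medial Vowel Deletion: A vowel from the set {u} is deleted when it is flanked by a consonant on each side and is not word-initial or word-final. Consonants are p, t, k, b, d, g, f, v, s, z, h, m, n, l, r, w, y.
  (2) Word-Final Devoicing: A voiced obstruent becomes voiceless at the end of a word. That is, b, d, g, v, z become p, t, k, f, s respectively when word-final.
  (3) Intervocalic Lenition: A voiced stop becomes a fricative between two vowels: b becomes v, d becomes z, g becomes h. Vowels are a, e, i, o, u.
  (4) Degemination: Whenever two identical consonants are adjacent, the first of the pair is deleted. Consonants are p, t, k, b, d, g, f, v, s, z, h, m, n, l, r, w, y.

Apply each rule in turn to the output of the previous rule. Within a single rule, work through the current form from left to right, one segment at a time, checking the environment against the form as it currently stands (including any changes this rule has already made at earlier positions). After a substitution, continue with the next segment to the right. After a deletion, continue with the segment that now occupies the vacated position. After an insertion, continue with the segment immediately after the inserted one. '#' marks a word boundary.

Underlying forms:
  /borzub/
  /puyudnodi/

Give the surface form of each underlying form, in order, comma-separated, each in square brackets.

[borzp], [pydnozi]

/borzub/:
  (1) Medial Vowel Deletion: [borzub] → [borzb]
  (2) Word-Final Devoicing: [borzb] → [borzp]
  (3) Intervocalic Lenition: no change — [borzp]
  (4) Degemination: no change — [borzp]
/puyudnodi/:
  (1) Medial Vowel Deletion: [puyudnodi] → [pydnodi]
  (2) Word-Final Devoicing: no change — [pydnodi]
  (3) Intervocalic Lenition: [pydnodi] → [pydnozi]
  (4) Degemination: no change — [pydnozi]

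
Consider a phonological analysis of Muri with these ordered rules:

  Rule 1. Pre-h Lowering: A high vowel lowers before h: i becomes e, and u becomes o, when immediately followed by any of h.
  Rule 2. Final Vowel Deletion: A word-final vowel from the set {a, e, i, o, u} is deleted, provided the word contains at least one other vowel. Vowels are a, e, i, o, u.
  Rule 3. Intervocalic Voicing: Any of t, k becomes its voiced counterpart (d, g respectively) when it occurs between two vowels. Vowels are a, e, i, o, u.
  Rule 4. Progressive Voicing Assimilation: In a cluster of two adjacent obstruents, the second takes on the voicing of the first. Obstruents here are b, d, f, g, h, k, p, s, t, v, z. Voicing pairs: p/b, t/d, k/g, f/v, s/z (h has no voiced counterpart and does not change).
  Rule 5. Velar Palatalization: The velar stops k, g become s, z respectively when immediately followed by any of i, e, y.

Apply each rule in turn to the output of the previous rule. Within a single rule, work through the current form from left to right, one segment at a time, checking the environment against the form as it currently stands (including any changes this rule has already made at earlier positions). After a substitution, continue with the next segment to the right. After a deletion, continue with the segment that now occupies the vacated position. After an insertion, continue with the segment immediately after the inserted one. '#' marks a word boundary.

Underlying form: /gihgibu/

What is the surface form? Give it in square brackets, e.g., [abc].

[zehsib]

Rule 1 Pre-h Lowering: [gihgibu] → [gehgibu]
Rule 2 Final Vowel Deletion: [gehgibu] → [gehgib]
Rule 3 Intervocalic Voicing: no change — [gehgib]
Rule 4 Progressive Voicing Assimilation: [gehgib] → [gehkib]
Rule 5 Velar Palatalization: [gehkib] → [zehsib]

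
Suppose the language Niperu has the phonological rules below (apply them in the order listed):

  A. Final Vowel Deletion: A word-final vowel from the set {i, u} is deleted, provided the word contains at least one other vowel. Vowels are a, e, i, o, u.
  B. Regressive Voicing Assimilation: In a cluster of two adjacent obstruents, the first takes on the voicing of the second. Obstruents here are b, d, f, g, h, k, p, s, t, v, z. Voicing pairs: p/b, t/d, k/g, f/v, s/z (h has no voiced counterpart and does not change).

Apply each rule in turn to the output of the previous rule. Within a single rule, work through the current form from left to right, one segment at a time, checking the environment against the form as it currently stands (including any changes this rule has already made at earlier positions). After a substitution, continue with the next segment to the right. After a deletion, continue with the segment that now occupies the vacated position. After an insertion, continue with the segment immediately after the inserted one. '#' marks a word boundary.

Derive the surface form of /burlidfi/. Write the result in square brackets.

A Final Vowel Deletion: [burlidfi] → [burlidf]
B Regressive Voicing Assimilation: [burlidf] → [burlitf]

[burlitf]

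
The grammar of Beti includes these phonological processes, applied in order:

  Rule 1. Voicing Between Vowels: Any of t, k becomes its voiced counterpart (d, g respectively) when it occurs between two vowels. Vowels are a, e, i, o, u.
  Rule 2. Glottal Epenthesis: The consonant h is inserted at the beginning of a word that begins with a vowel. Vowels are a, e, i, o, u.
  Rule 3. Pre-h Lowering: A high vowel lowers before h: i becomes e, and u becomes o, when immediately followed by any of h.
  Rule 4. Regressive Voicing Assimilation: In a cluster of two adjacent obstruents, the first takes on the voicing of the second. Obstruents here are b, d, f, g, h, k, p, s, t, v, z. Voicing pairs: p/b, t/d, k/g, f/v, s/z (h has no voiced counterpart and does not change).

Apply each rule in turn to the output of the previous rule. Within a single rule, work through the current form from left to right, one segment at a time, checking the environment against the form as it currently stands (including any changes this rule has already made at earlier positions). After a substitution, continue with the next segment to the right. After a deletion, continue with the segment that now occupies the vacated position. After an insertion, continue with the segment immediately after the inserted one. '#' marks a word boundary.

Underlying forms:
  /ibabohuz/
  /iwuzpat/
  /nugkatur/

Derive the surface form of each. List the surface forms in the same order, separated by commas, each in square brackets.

[hibabohuz], [hiwuspat], [nukkadur]

/ibabohuz/:
  Rule 1 Voicing Between Vowels: no change — [ibabohuz]
  Rule 2 Glottal Epenthesis: [ibabohuz] → [hibabohuz]
  Rule 3 Pre-h Lowering: no change — [hibabohuz]
  Rule 4 Regressive Voicing Assimilation: no change — [hibabohuz]
/iwuzpat/:
  Rule 1 Voicing Between Vowels: no change — [iwuzpat]
  Rule 2 Glottal Epenthesis: [iwuzpat] → [hiwuzpat]
  Rule 3 Pre-h Lowering: no change — [hiwuzpat]
  Rule 4 Regressive Voicing Assimilation: [hiwuzpat] → [hiwuspat]
/nugkatur/:
  Rule 1 Voicing Between Vowels: [nugkatur] → [nugkadur]
  Rule 2 Glottal Epenthesis: no change — [nugkadur]
  Rule 3 Pre-h Lowering: no change — [nugkadur]
  Rule 4 Regressive Voicing Assimilation: [nugkadur] → [nukkadur]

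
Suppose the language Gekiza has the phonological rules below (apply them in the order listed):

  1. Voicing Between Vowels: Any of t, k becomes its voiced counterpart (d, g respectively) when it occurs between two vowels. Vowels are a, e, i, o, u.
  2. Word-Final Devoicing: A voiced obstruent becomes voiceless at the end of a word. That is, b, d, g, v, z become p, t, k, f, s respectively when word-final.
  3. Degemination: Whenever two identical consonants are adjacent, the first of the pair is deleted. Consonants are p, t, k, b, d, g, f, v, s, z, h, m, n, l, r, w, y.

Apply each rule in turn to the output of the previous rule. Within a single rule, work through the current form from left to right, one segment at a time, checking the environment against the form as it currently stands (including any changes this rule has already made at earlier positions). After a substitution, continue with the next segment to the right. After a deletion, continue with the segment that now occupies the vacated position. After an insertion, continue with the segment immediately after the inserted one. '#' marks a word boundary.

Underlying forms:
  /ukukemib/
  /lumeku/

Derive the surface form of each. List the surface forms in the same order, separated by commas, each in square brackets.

[ugugemip], [lumegu]

/ukukemib/:
  1 Voicing Between Vowels: [ukukemib] → [ugugemib]
  2 Word-Final Devoicing: [ugugemib] → [ugugemip]
  3 Degemination: no change — [ugugemip]
/lumeku/:
  1 Voicing Between Vowels: [lumeku] → [lumegu]
  2 Word-Final Devoicing: no change — [lumegu]
  3 Degemination: no change — [lumegu]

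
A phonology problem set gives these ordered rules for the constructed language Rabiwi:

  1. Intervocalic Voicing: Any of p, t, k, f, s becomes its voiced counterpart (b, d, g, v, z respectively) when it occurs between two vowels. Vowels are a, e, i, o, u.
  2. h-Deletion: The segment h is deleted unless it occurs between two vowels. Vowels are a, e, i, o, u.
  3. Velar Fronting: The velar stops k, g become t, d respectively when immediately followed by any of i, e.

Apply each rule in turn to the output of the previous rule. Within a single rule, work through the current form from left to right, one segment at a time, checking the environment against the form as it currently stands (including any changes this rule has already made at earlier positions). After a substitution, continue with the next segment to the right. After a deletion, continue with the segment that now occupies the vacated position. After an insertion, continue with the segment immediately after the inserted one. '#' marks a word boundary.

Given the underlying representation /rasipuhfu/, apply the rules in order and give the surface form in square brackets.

[razibufu]

1 Intervocalic Voicing: [rasipuhfu] → [razibuhfu]
2 h-Deletion: [razibuhfu] → [razibufu]
3 Velar Fronting: no change — [razibufu]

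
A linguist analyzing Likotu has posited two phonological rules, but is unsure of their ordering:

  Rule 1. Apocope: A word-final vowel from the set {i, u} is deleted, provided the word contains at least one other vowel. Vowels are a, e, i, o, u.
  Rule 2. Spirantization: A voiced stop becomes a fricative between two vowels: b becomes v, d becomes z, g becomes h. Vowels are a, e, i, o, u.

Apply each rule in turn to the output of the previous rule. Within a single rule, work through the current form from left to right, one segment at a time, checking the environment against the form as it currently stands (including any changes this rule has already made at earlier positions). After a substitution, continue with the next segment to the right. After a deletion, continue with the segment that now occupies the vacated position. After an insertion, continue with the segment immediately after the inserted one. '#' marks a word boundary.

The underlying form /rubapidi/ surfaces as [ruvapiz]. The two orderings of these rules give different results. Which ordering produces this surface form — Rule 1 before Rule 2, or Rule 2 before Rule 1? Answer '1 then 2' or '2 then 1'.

2 then 1

Order 1 then 2:
  1 Apocope: [rubapidi] → [rubapid]
  2 Spirantization: [rubapid] → [ruvapid]
  result: [ruvapid]
Order 2 then 1:
  2 Spirantization: [rubapidi] → [ruvapizi]
  1 Apocope: [ruvapizi] → [ruvapiz]
  result: [ruvapiz]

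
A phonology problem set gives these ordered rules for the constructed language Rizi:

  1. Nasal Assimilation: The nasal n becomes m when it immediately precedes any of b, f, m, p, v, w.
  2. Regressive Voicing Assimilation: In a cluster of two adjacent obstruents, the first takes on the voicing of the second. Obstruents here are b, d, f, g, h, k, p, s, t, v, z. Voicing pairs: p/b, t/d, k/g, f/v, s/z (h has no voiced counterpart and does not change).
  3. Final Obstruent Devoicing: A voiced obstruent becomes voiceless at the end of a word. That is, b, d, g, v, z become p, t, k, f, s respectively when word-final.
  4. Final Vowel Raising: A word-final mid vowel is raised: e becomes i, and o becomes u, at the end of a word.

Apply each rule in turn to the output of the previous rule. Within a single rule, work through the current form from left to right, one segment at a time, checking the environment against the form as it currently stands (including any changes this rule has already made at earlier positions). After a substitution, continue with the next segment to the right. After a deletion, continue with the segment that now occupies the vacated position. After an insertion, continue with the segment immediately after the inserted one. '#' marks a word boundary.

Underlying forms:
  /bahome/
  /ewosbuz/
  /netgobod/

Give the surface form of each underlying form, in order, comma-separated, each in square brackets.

/bahome/:
  1 Nasal Assimilation: no change — [bahome]
  2 Regressive Voicing Assimilation: no change — [bahome]
  3 Final Obstruent Devoicing: no change — [bahome]
  4 Final Vowel Raising: [bahome] → [bahomi]
/ewosbuz/:
  1 Nasal Assimilation: no change — [ewosbuz]
  2 Regressive Voicing Assimilation: [ewosbuz] → [ewozbuz]
  3 Final Obstruent Devoicing: [ewozbuz] → [ewozbus]
  4 Final Vowel Raising: no change — [ewozbus]
/netgobod/:
  1 Nasal Assimilation: no change — [netgobod]
  2 Regressive Voicing Assimilation: [netgobod] → [nedgobod]
  3 Final Obstruent Devoicing: [nedgobod] → [nedgobot]
  4 Final Vowel Raising: no change — [nedgobot]

[bahomi], [ewozbus], [nedgobot]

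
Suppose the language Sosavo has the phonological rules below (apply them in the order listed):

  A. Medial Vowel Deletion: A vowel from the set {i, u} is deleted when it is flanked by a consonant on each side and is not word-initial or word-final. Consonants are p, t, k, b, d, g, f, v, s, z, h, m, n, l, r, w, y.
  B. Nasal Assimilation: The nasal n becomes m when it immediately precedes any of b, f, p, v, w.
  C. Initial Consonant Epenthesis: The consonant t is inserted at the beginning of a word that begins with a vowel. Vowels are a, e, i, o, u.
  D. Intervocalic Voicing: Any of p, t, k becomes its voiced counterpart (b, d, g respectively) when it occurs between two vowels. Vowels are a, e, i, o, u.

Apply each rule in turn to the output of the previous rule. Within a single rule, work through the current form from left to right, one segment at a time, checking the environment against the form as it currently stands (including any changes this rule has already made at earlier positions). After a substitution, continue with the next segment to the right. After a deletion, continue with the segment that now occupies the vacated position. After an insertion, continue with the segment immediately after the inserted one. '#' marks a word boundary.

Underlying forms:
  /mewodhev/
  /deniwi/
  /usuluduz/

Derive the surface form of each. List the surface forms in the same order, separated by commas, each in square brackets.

[mewodhev], [demwi], [tusldz]

/mewodhev/:
  A Medial Vowel Deletion: no change — [mewodhev]
  B Nasal Assimilation: no change — [mewodhev]
  C Initial Consonant Epenthesis: no change — [mewodhev]
  D Intervocalic Voicing: no change — [mewodhev]
/deniwi/:
  A Medial Vowel Deletion: [deniwi] → [denwi]
  B Nasal Assimilation: [denwi] → [demwi]
  C Initial Consonant Epenthesis: no change — [demwi]
  D Intervocalic Voicing: no change — [demwi]
/usuluduz/:
  A Medial Vowel Deletion: [usuluduz] → [usldz]
  B Nasal Assimilation: no change — [usldz]
  C Initial Consonant Epenthesis: [usldz] → [tusldz]
  D Intervocalic Voicing: no change — [tusldz]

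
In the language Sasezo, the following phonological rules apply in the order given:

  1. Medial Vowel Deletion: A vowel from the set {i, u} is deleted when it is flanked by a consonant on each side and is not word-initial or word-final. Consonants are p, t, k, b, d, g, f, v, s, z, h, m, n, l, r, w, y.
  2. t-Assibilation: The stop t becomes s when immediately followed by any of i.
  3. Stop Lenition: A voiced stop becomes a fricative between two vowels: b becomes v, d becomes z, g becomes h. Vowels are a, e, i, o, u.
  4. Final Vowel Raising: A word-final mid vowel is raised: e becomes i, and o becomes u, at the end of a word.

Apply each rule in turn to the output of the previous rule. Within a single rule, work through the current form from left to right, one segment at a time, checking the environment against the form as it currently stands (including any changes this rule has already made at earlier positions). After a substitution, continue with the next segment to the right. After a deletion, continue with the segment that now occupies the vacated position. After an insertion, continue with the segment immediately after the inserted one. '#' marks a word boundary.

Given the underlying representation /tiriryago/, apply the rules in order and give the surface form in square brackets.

[trryahu]

1 Medial Vowel Deletion: [tiriryago] → [trryago]
2 t-Assibilation: no change — [trryago]
3 Stop Lenition: [trryago] → [trryaho]
4 Final Vowel Raising: [trryaho] → [trryahu]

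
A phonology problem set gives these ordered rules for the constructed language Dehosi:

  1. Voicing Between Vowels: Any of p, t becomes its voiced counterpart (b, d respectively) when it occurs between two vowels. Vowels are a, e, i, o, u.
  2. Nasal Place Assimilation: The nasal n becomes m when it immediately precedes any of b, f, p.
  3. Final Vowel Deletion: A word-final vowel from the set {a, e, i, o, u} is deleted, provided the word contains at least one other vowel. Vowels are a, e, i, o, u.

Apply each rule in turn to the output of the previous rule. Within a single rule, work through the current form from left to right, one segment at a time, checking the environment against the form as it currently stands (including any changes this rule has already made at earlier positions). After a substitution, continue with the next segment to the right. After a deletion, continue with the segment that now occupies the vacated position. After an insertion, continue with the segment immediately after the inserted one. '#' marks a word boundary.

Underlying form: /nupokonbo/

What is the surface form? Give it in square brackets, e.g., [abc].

1 Voicing Between Vowels: [nupokonbo] → [nubokonbo]
2 Nasal Place Assimilation: [nubokonbo] → [nubokombo]
3 Final Vowel Deletion: [nubokombo] → [nubokomb]

[nubokomb]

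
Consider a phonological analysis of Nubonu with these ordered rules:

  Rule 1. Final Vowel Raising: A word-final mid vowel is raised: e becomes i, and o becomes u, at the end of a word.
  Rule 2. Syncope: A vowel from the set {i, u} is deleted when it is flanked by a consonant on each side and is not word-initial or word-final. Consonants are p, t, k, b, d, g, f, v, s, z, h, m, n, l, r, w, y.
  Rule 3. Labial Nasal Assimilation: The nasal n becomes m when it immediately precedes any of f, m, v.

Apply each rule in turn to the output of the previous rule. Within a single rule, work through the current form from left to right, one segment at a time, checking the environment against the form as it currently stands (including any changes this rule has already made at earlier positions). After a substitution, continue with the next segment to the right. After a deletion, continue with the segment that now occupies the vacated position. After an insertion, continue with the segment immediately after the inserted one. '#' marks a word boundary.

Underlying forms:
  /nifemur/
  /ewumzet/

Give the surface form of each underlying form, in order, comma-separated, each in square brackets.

/nifemur/:
  Rule 1 Final Vowel Raising: no change — [nifemur]
  Rule 2 Syncope: [nifemur] → [nfemr]
  Rule 3 Labial Nasal Assimilation: [nfemr] → [mfemr]
/ewumzet/:
  Rule 1 Final Vowel Raising: no change — [ewumzet]
  Rule 2 Syncope: [ewumzet] → [ewmzet]
  Rule 3 Labial Nasal Assimilation: no change — [ewmzet]

[mfemr], [ewmzet]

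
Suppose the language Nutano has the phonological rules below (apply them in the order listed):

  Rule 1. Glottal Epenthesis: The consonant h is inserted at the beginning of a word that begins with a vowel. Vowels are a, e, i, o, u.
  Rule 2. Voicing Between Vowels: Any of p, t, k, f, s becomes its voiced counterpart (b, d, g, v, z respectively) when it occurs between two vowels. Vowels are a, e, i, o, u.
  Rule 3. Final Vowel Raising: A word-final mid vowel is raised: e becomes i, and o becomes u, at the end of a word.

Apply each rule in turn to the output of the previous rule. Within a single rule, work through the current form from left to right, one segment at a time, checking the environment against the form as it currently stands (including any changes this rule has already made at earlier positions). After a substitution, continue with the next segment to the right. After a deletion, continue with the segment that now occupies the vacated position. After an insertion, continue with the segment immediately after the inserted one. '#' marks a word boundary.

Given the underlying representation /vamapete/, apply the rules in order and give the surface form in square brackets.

[vamabedi]

Rule 1 Glottal Epenthesis: no change — [vamapete]
Rule 2 Voicing Between Vowels: [vamapete] → [vamabede]
Rule 3 Final Vowel Raising: [vamabede] → [vamabedi]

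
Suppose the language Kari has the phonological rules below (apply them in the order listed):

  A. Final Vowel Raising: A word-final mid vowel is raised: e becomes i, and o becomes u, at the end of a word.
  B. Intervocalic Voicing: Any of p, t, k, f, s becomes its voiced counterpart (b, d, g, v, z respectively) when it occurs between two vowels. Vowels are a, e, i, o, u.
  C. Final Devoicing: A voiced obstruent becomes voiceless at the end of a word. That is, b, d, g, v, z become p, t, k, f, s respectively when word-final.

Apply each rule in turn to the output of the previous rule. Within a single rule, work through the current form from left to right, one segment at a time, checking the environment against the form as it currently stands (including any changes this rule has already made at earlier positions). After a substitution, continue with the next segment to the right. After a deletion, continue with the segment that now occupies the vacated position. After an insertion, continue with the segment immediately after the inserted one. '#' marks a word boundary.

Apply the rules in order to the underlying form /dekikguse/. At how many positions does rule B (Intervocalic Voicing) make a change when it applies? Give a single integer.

A Final Vowel Raising: [dekikguse] → [dekikgusi]
B Intervocalic Voicing: [dekikgusi] → [degikguzi]
C Final Devoicing: no change — [degikguzi]
Rule B changed 2 position(s).

2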